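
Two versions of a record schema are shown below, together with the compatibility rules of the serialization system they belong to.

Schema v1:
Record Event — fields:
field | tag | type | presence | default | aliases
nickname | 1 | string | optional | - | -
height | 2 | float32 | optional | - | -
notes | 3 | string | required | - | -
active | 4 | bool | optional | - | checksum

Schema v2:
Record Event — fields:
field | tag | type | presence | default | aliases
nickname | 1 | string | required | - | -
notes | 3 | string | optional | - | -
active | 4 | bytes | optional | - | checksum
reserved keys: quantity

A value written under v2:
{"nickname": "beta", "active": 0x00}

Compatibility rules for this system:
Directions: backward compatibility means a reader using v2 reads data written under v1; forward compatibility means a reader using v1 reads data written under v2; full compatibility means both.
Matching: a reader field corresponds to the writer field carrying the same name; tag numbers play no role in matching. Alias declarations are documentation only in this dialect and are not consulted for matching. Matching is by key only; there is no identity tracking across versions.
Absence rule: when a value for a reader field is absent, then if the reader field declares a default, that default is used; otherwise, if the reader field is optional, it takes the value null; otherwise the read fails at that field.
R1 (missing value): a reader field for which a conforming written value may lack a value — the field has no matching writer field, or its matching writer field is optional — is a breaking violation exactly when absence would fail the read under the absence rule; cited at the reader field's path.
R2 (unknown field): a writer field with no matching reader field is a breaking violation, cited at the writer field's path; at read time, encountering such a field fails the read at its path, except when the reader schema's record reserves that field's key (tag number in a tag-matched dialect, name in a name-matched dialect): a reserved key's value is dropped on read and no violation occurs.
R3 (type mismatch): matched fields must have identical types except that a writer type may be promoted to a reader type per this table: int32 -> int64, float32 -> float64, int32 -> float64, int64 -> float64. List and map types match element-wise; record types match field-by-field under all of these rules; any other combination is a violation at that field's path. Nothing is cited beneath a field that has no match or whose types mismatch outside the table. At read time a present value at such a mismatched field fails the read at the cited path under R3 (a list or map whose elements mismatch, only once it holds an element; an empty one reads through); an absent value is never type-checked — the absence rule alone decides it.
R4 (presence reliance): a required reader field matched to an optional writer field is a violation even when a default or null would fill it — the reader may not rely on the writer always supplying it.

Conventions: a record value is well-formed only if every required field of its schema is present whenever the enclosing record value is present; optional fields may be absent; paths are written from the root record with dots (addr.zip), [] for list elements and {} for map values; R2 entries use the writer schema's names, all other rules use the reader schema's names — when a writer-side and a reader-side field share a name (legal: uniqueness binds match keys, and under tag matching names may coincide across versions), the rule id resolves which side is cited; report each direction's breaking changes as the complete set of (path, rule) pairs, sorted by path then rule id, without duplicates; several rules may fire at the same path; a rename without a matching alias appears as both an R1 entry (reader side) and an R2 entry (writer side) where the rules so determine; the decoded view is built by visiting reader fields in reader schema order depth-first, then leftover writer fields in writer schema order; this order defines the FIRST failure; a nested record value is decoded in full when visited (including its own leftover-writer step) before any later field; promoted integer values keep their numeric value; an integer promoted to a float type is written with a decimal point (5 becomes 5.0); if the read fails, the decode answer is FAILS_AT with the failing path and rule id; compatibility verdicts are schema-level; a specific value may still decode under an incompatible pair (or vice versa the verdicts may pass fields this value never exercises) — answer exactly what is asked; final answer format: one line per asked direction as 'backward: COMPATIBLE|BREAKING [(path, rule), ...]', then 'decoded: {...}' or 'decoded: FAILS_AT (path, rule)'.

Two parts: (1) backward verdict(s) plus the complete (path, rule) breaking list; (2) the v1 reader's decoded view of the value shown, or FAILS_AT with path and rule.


backward: BREAKING [(active, R3), (height, R2), (nickname, R1), (nickname, R4)]; decoded: FAILS_AT (notes, R1)

each type pair in Event: writer, then reader
backward on Event — v2 reading data written by v1:
  nickname <- nickname (string -> string, writer optional)
  notes <- notes (string -> string, writer required)
  active <- active (bool -> bytes, writer optional)
  writer height: unknown to reader
  rule R3 violated at active
  rule R2 violated at height
  rule R1 violated at nickname
  rule R4 violated at nickname
  => backward: BREAKING (4)
migrating the Event value to v1:
  nickname := "beta"
  height := null (absent, optional -> null)
  read fails at notes under R1 (no fill)
  => FAILS_AT (notes, R1)


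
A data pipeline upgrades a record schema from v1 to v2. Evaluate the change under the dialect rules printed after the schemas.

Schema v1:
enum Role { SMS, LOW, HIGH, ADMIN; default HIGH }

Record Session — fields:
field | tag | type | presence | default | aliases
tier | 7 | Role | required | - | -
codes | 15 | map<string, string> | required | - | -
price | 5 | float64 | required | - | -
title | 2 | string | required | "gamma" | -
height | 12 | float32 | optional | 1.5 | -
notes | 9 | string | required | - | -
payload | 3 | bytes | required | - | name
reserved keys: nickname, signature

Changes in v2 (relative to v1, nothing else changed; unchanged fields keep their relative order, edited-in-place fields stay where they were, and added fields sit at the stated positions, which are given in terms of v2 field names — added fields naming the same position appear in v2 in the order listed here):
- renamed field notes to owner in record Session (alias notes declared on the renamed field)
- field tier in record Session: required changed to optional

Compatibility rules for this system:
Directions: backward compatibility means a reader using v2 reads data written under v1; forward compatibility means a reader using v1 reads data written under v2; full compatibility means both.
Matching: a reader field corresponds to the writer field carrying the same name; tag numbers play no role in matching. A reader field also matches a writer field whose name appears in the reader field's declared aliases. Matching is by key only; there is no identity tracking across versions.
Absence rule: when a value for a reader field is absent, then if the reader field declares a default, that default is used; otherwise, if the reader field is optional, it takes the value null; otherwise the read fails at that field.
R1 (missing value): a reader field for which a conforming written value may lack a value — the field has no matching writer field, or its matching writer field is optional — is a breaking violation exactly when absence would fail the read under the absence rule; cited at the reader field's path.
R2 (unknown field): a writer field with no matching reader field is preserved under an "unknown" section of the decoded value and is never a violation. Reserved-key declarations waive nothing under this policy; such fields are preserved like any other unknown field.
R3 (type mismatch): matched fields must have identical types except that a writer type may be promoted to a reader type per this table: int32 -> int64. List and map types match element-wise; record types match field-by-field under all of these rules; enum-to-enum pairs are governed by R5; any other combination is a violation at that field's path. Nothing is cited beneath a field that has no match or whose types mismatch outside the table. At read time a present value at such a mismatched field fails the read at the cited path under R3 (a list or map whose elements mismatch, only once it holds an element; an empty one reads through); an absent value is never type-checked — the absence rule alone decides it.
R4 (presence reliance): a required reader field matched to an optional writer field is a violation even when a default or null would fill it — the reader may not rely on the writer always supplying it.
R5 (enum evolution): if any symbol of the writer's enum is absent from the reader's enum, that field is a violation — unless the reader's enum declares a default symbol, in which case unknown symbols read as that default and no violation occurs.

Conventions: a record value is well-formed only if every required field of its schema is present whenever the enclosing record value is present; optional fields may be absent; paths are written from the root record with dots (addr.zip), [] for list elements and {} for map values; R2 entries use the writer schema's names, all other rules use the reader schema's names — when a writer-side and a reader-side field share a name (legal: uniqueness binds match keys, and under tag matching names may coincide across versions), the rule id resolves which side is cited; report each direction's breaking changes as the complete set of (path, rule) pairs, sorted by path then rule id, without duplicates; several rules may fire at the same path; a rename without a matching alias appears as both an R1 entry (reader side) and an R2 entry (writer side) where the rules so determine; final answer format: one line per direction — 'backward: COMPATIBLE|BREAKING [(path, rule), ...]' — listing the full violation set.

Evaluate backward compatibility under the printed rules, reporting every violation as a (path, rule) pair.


the writer's type comes first in each Session pair
backward pass over Session, reader schema v2, writer schema v1:
  tier <- tier (Role -> Role, writer required)
  codes <- codes (map<string, string> -> map<string, string>, writer required)
  price <- price (float64 -> float64, writer required)
  title <- title (string -> string, writer required)
  height <- height (float32 -> float32, writer optional)
  owner <- notes (string -> string, writer required)
  payload <- payload (bytes -> bytes, writer required)
  => backward verdict for Session: COMPATIBLE, no violations
checking off the Session differences that do not matter here:
  renamed field notes to owner in record Session (alias notes declared on the renamed field) -> fires only in the forward direction of Session, which is not asked here
  field tier in record Session: required changed to optional -> fires only in the forward direction of Session, which is not asked here

backward: COMPATIBLE []


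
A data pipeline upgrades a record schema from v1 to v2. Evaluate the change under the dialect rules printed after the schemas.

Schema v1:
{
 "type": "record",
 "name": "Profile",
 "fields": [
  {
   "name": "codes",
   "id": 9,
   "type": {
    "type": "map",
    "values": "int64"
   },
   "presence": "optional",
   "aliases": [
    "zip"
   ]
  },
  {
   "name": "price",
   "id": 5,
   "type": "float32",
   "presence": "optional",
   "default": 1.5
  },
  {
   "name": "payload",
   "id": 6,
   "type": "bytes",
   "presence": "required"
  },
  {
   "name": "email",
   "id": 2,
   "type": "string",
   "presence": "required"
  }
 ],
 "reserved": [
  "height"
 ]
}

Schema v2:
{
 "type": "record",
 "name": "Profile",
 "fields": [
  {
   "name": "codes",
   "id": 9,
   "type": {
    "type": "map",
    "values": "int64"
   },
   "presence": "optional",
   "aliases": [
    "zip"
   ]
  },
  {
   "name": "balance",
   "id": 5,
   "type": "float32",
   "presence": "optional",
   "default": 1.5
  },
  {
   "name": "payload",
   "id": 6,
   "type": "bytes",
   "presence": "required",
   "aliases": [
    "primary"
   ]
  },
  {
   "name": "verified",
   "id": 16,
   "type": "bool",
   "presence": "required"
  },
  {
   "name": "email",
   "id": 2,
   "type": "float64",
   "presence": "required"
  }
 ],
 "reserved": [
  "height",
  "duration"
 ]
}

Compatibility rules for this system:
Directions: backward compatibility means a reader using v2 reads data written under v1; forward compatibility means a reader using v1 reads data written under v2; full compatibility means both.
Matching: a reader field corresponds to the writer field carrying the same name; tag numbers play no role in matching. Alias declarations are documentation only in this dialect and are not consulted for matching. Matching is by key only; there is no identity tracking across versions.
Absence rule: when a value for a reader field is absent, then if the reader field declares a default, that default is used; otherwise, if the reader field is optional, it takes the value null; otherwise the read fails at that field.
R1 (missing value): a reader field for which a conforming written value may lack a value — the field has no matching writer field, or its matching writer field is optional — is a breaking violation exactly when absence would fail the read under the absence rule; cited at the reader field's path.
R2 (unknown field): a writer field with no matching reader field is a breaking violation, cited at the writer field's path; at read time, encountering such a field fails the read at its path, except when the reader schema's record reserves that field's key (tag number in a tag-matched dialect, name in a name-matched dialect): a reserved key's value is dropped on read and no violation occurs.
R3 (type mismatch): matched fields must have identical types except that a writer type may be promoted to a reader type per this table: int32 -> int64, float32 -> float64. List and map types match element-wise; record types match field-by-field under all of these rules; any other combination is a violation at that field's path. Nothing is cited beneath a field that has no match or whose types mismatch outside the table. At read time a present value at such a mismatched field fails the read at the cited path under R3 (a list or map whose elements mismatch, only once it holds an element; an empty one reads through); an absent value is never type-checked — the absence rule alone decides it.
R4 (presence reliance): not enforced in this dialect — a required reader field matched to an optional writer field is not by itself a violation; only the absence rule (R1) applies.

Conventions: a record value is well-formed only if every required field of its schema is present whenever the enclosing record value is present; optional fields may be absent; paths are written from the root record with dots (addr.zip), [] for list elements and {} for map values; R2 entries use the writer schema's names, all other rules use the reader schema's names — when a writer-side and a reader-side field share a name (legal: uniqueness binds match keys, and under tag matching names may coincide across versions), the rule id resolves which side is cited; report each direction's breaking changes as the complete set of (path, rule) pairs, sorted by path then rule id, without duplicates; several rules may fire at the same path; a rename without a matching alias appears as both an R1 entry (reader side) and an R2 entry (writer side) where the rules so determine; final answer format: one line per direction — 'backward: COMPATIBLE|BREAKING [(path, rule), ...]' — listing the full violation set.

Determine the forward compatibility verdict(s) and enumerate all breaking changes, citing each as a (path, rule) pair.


forward: BREAKING [(balance, R2), (email, R3), (verified, R2)]

each type pair in Profile: writer, then reader
forward for Profile (reader v1, writer v2):
  writer optional, map<string, int64> -> map<string, int64>: reader codes maps from writer codes
  price: no writer-side match
  writer required, bytes -> bytes: reader payload maps from writer payload
  writer required, float64 -> string: reader email maps from writer email
  leftover writer field: balance
  leftover writer field: verified
  violation R2 at balance
  violation R3 at email
  violation R2 at verified
  => forward verdict for Profile: BREAKING, 3 violation(s)


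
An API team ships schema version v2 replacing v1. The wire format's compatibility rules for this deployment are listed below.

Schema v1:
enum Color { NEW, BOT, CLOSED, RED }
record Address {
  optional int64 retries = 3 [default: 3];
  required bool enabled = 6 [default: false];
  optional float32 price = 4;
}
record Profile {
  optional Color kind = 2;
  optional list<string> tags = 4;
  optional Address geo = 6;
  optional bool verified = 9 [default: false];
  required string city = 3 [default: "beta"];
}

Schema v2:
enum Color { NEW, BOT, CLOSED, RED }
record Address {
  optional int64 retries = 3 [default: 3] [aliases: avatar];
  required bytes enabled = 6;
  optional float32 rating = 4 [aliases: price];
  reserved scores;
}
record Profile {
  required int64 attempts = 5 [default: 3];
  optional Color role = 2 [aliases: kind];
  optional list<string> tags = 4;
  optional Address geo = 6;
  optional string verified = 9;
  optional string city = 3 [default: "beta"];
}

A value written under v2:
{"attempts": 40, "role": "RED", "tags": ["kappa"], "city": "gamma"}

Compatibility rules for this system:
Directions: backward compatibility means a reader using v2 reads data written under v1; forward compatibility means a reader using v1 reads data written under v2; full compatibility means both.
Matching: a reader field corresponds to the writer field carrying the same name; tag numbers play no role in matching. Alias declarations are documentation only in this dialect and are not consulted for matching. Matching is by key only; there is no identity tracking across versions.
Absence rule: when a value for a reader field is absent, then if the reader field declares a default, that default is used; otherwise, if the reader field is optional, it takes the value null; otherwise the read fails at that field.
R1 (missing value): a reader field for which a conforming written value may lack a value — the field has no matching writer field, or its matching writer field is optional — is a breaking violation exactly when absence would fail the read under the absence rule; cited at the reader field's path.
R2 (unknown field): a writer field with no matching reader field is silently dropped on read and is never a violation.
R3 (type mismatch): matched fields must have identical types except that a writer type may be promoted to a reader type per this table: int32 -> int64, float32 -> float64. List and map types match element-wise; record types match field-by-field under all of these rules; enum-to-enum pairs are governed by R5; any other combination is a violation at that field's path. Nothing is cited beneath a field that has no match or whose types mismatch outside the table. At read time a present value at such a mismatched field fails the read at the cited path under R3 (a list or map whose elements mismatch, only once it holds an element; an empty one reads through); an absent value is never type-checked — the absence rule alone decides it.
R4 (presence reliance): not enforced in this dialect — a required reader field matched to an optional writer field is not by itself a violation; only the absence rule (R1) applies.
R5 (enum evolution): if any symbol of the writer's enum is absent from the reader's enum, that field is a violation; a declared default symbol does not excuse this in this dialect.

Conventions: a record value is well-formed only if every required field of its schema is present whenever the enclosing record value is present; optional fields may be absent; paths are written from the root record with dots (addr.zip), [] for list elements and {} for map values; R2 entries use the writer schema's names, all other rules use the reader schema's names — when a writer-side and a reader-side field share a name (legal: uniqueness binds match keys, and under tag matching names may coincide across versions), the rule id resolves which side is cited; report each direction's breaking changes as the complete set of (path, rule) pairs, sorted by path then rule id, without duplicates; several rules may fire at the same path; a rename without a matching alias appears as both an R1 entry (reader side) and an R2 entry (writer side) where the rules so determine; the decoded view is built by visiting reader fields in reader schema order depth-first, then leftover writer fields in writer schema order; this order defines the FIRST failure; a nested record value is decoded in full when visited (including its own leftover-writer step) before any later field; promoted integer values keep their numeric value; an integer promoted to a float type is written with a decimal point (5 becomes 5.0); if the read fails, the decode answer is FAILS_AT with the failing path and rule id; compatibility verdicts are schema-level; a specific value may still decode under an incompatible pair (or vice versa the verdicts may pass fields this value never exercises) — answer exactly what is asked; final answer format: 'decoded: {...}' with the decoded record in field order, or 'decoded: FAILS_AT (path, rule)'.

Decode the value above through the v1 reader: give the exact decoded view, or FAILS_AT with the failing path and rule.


arrows below run writer -> reader for Profile
decoding the Profile value with the v1 reader:
  kind := null (absent, optional -> null)
  tags := ["kappa"]
  geo := null (absent, optional -> null)
  verified := false (absent -> default)
  city := "gamma"
  writer attempts: unknown -> dropped
  writer role: unknown -> dropped
  => decoded: {"kind": null, "tags": ["kappa"], "geo": null, "verified": false, "city": "gamma"}
the rest of the Profile diff is inert for this question:
  field enabled in record Address: type bool changed to bytes (its default is dropped) -> schema-level compatibility only; this Profile value's decode is unchanged
  field verified in record Profile: type bool changed to string (its default is dropped) -> schema-level compatibility only; this Profile value's decode is unchanged
  field city in record Profile: required changed to optional -> triggers nothing under the printed rules; the Profile answer is the same either way
  renamed field price to rating in record Address (alias price declared on the renamed field) -> triggers nothing under the printed rules; the Profile answer is the same either way
  added field attempts to record Profile: required int64, tag 5, default 3 (in v2 it sits immediately before role) -> triggers nothing under the printed rules; the Profile answer is the same either way

decoded: {"kind": null, "tags": ["kappa"], "geo": null, "verified": false, "city": "gamma"}


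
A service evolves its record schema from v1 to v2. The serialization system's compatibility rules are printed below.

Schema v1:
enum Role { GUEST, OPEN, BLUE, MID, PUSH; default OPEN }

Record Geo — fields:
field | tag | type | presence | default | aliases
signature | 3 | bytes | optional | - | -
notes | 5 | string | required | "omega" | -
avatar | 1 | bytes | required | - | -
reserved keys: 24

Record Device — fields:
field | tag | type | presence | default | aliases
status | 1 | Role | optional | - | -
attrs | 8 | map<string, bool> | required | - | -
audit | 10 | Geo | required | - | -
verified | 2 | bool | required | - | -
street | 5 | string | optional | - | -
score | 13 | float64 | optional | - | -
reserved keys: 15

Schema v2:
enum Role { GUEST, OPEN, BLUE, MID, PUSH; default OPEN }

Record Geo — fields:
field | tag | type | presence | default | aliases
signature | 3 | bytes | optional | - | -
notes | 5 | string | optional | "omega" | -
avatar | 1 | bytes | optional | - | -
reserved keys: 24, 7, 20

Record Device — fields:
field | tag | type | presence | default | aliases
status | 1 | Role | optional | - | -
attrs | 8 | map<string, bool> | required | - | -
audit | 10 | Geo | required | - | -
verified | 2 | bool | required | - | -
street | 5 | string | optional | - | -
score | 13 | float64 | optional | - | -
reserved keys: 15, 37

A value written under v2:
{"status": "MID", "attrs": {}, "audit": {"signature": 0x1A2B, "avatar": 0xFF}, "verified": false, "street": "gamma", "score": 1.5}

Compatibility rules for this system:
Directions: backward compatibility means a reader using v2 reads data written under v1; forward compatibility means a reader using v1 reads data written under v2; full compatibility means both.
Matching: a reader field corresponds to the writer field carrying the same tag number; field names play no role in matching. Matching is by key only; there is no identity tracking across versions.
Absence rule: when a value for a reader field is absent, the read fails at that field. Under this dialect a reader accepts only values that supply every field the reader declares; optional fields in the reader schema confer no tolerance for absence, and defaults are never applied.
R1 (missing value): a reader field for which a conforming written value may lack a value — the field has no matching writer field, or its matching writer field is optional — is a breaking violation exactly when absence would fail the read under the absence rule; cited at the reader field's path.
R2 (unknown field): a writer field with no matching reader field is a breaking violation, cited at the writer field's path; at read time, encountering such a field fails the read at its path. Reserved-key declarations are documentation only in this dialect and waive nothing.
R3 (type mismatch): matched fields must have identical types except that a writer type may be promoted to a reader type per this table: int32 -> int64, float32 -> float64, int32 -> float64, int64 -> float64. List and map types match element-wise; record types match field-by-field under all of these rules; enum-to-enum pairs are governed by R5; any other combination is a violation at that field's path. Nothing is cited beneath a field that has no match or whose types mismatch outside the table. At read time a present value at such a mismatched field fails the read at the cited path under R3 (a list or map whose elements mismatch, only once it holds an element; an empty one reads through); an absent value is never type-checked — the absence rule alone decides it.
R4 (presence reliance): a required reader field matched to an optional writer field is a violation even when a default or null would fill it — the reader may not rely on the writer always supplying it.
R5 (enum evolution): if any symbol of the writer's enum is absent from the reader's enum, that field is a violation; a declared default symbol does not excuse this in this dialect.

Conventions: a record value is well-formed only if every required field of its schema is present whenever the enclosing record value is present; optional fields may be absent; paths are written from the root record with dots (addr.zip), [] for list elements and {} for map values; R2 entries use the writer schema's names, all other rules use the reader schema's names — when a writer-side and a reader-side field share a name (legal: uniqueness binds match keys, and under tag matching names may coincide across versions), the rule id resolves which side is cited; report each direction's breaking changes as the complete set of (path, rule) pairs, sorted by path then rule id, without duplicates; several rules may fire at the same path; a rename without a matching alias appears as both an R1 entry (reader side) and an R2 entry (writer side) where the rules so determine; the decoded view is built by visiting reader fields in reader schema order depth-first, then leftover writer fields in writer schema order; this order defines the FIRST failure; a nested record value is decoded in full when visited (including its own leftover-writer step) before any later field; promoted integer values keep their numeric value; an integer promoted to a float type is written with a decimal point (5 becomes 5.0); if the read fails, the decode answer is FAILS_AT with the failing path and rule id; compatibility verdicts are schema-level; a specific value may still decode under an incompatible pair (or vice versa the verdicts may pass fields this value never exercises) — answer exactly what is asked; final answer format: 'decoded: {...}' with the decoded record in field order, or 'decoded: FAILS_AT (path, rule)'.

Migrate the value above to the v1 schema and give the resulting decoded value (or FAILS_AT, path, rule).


arrows below run writer -> reader for Device
decode (reader v1):
  status := "MID"
  attrs := {}
  audit.signature := 0x1A2B
  read fails at audit.notes under R1 (no fill)
  => FAILS_AT (audit.notes, R1)
the rest of the Device diff is inert for this question:
  field avatar in record Geo: required changed to optional -> matters for Device compatibility verdicts, not for this value's decode

decoded: FAILS_AT (audit.notes, R1)


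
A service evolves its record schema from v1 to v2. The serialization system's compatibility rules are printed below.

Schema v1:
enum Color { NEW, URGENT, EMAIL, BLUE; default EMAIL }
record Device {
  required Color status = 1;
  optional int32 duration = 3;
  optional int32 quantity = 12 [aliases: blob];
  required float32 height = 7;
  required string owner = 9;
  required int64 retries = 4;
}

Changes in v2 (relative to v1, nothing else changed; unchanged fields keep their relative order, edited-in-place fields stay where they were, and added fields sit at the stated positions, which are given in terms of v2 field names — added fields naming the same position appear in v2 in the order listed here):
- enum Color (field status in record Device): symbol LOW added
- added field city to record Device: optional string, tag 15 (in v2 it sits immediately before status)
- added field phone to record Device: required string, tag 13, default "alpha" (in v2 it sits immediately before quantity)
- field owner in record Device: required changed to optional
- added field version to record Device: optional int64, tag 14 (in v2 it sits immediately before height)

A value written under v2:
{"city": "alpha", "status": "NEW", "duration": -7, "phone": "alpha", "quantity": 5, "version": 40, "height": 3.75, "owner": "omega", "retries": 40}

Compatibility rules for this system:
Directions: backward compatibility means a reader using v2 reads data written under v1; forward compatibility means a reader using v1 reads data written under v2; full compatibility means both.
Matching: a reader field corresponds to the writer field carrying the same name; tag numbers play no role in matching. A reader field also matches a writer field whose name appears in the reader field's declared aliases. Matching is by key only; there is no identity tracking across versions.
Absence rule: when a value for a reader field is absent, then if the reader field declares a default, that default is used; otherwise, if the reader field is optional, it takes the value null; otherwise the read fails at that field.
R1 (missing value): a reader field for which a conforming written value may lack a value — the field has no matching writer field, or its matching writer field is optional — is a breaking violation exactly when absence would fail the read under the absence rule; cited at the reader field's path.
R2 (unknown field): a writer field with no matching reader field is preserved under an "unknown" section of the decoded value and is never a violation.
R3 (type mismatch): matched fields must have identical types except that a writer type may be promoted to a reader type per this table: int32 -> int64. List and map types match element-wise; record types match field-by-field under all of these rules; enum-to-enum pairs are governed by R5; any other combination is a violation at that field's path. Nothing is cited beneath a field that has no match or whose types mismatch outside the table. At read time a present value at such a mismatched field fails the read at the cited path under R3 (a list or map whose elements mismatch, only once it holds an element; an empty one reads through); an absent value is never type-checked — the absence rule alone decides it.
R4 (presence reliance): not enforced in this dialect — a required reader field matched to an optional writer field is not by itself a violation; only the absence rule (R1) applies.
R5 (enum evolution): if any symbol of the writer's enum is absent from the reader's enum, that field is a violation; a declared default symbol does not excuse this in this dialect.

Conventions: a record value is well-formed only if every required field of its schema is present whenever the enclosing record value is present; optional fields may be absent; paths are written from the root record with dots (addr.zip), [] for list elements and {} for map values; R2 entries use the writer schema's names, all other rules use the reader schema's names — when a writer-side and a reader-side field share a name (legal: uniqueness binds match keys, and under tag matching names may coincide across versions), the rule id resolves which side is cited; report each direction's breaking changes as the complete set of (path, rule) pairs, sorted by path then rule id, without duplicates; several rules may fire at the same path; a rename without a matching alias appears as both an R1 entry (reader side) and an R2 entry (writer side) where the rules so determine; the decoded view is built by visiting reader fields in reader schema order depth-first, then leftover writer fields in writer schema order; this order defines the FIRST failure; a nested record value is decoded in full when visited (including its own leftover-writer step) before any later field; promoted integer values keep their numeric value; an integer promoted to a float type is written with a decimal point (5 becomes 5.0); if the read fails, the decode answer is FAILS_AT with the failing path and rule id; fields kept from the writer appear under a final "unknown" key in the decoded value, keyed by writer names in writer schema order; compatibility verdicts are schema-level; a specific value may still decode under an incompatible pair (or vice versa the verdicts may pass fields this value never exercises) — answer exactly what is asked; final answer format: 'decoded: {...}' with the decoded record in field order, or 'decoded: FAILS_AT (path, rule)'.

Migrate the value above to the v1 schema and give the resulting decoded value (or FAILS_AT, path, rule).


decoded: {"status": "NEW", "duration": -7, "quantity": 5, "height": 3.75, "owner": "omega", "retries": 40, "unknown": {"city": "alpha", "phone": "alpha", "version": 40}}

in Device below, arrows point writer -> reader
migrating the Device value to v1:
  status := "NEW"
  duration := -7
  quantity := 5
  height := 3.75
  owner := "omega"
  retries := 40
  writer city: kept under "unknown"
  writer phone: kept under "unknown"
  writer version: kept under "unknown"
  => decoded: {"status": "NEW", "duration": -7, "quantity": 5, "height": 3.75, "owner": "omega", "retries": 40, "unknown": {"city": "alpha", "phone": "alpha", "version": 40}}
the rest of the Device diff is inert for this question:
  enum Color (field status in record Device): symbol LOW added -> changes Device's schema-level verdicts only — the decode of this value is the same
  field owner in record Device: required changed to optional -> changes Device's schema-level verdicts only — the decode of this value is the same


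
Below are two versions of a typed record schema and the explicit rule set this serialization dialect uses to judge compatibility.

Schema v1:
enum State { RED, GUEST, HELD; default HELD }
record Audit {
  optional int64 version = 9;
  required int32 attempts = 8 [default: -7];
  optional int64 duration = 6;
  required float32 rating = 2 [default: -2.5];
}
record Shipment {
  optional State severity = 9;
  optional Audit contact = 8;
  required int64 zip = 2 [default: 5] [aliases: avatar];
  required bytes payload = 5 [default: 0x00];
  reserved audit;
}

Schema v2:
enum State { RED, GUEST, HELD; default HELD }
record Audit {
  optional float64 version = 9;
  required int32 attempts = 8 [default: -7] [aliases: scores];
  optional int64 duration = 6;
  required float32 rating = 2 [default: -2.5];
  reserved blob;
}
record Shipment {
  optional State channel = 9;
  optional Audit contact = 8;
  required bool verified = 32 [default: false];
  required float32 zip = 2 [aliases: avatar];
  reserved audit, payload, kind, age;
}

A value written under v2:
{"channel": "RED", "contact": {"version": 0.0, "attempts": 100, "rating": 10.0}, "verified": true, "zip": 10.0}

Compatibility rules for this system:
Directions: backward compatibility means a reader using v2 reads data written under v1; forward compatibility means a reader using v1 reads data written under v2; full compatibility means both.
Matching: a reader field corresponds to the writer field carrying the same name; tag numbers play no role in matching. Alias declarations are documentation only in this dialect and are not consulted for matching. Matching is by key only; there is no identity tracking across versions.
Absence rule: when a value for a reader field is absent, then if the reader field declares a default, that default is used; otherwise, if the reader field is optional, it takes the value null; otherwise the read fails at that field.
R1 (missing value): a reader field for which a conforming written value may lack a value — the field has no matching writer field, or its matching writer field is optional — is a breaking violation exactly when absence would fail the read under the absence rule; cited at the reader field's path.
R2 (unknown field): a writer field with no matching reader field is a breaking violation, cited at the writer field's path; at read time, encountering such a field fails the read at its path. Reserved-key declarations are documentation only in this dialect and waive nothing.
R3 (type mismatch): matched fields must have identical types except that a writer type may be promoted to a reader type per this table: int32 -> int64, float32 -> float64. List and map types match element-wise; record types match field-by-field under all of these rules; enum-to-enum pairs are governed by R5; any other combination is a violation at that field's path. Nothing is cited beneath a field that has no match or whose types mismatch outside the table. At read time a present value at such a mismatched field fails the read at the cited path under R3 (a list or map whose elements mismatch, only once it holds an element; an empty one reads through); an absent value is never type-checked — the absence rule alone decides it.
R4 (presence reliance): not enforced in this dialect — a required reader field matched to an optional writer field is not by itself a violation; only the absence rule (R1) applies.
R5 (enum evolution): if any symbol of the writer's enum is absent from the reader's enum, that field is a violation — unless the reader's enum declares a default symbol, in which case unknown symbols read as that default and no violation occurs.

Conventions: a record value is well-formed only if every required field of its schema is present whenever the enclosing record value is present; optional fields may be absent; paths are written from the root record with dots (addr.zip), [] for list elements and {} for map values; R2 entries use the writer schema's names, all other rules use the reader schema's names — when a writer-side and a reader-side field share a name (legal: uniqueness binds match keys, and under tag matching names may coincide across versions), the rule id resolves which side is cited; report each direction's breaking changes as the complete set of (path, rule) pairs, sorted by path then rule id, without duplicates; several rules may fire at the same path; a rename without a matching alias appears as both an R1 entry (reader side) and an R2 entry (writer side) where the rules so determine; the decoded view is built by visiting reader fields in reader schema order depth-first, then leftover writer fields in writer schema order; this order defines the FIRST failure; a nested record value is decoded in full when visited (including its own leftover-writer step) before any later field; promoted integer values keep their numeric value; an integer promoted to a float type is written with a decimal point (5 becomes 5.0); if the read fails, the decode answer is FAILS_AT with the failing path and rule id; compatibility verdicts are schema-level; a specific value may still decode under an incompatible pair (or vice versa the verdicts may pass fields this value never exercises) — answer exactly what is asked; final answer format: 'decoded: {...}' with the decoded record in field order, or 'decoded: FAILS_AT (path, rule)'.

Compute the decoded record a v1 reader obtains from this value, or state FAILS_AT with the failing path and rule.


arrows below run writer -> reader for Shipment
decoding the Shipment value with the v1 reader:
  severity := null (not supplied -> null)
  read fails at contact.version under R3
  => FAILS_AT (contact.version, R3)
the other Shipment changes do not affect what is asked:
  added field verified to record Shipment: required bool, tag 32, default false (in v2 it sits immediately before zip) -> changes Shipment's schema-level verdicts only — the decode of this value is the same
  field zip in record Shipment: type int64 changed to float32 (its default is dropped) -> changes Shipment's schema-level verdicts only — the decode of this value is the same
  renamed field severity to channel in record Shipment -> changes Shipment's schema-level verdicts only — the decode of this value is the same
  removed field payload from record Shipment (its key "payload" joins the reserved list) -> changes Shipment's schema-level verdicts only — the decode of this value is the same

decoded: FAILS_AT (contact.version, R3)
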